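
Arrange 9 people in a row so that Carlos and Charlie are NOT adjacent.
Total - adjacent = 9! - (9-1)!×2 = 362880 - 80640 = 282240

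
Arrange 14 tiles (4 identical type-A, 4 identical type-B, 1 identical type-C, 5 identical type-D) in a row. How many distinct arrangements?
14! / (4! × 4! × 1! × 5!) = 1261260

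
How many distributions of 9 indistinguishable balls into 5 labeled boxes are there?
C(9+5-1, 5-1) = C(13, 4) = 715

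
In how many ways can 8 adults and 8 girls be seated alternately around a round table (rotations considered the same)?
Fix one of the adults: (8-1)! ways for the remaining adults, × 8! ways for the girls = 5040 × 40320 = 203212800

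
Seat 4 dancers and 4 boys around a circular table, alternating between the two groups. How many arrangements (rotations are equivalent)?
Fix one of the dancers: (4-1)! ways for the remaining dancers, × 4! ways for the boys = 6 × 24 = 144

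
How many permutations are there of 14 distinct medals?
14! = 87178291200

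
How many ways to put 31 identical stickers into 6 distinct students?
C(31+6-1, 6-1) = C(36, 5) = 376992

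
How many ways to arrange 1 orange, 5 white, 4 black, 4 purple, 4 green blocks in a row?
18! / (1! × 5! × 4! × 4! × 4!) = 3859455600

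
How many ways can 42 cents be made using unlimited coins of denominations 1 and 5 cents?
Coefficient of x^42 in 1/(1-x^1) · 1/(1-x^5). Use j coins of 5 for j = 0..⌊42/5⌋ = 8, the rest in 1s: 8 + 1 = 9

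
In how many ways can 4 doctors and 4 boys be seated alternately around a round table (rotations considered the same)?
Fix one of the doctors: (4-1)! ways for the remaining doctors, × 4! ways for the boys = 6 × 24 = 144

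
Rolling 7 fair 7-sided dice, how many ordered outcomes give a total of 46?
Coefficient of x^46 in (x + x² + ... + x^7)^7. By inclusion-exclusion on dice exceeding 7: Σ_j (-1)^j C(7,j)·C(46-1-7j, 6) = C(7,0)·C(45,6) - C(7,1)·C(38,6) + C(7,2)·C(31,6) - C(7,3)·C(24,6) + C(7,4)·C(17,6) - C(7,5)·C(10,6) = 1·8145060 - 7·2760681 + 21·736281 - 35·134596 + 35·12376 - 21·210 = 84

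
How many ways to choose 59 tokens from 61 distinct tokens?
C(61,59) = 61!/(59!×2!) = 1830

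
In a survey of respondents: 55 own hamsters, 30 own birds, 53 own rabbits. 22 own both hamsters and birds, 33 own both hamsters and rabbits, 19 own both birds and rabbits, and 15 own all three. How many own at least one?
|A∪B∪C| = 55+30+53-22-33-19+15 = 79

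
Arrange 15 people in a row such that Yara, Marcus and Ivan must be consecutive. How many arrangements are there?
Treat the 3 as one block: (15-3+1)! × 3! = 6227020800 × 6 = 37362124800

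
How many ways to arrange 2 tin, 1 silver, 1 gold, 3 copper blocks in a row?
7! / (2! × 1! × 1! × 3!) = 420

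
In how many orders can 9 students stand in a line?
9! = 362880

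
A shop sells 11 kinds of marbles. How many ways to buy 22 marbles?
C(22+11-1, 11-1) = C(32, 10) = 64512240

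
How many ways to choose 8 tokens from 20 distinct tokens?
C(20,8) = 20!/(8!×12!) = 125970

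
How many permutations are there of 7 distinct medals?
7! = 5040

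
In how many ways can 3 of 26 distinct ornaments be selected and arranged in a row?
P(26,3) = 26!/(26-3)! = 15600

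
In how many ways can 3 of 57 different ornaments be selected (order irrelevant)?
C(57,3) = 57!/(3!×54!) = 29260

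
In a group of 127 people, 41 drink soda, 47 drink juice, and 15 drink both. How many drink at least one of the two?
|A∪B| = |A| + |B| - |A∩B| = 41 + 47 - 15 = 73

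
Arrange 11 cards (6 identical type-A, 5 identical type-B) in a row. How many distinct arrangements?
11! / (6! × 5!) = 462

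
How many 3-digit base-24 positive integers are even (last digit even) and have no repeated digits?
Last∈{0,2,4,6,8,10,12,14,16,18,20,22}. Last=0: 506. Last nonzero: 11×22×P(22,1) = 5324. Total = 5830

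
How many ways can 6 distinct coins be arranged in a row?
6! = 720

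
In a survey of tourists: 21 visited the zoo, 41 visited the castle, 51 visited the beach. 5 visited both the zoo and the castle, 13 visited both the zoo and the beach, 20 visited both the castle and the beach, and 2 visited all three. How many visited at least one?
|A∪B∪C| = 21+41+51-5-13-20+2 = 77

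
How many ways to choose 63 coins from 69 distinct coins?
C(69,63) = 69!/(63!×6!) = 119877472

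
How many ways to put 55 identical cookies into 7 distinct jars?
C(55+7-1, 7-1) = C(61, 6) = 55525372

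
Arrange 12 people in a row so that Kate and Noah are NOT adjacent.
Total - adjacent = 12! - (12-1)!×2 = 479001600 - 79833600 = 399168000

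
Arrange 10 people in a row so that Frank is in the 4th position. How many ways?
Fix one position: (10-1)! = 362880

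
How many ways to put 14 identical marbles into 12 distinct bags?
C(14+12-1, 12-1) = C(25, 11) = 4457400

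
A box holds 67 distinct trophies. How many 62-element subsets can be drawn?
C(67,62) = 67!/(62!×5!) = 9657648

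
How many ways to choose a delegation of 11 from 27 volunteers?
C(27,11) = 27!/(11!×16!) = 13037895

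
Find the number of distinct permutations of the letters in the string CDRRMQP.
7! / (1! × 1! × 1! × 1! × 2! × 1!) = 2520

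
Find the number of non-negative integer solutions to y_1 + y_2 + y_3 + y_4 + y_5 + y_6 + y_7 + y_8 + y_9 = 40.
C(40+9-1, 9-1) = C(48, 8) = 377348994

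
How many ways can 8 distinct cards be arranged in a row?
8! = 40320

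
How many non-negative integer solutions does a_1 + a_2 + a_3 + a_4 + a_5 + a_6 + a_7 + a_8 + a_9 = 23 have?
C(23+9-1, 9-1) = C(31, 8) = 7888725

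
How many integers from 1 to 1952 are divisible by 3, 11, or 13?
⌊1952/3⌋+⌊1952/11⌋+⌊1952/13⌋ - ⌊1952/33⌋-⌊1952/39⌋-⌊1952/143⌋ + ⌊1952/429⌋ = 650+177+150 - 59-50-13 + 4 = 859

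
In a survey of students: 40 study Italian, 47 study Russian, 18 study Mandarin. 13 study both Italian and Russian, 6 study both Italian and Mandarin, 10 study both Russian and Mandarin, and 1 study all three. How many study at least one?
|A∪B∪C| = 40+47+18-13-6-10+1 = 77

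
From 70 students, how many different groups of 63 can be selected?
C(70,63) = 70!/(63!×7!) = 1198774720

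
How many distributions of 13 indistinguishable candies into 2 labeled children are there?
C(13+2-1, 2-1) = C(14, 1) = 14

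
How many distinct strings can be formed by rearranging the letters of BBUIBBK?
7! / (1! × 1! × 1! × 4!) = 210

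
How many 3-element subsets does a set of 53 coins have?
C(53,3) = 53!/(3!×50!) = 23426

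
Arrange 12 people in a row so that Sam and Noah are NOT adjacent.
Total - adjacent = 12! - (12-1)!×2 = 479001600 - 79833600 = 399168000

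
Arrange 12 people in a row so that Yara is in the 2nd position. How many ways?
Fix one position: (12-1)! = 39916800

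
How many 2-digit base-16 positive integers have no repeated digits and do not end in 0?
Last digit: 15 nonzero choices. First digit: 14 (nonzero, ≠last). Middle 0: P(14,0) = 1. Total = 210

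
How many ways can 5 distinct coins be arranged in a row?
5! = 120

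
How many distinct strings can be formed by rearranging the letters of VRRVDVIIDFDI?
12! / (1! × 3! × 3! × 2! × 3!) = 1108800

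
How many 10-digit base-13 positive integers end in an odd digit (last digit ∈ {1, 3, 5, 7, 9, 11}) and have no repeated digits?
Last∈{1,3,5,7,9,11}. Last=0: 0. Last nonzero: 6×11×P(11,8) = 439084800. Total = 439084800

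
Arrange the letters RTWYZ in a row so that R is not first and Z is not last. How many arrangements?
By inclusion-exclusion: 5! - 2×(5-1)! + (5-2)! = 120 - 48 + 6 = 78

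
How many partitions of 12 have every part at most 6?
Let r_j(i) = number of partitions of i into parts ≤ j, for i = 0..12. r_1(i) = 1 for all i; r_j(i) = r_{j-1}(i) + r_j(i-j). Rows j = 2..6: ≤2: 1 1 2 2 3 3 4 4 5 5 6 6 7; ≤3: 1 1 2 3 4 5 7 8 10 12 14 16 19; ≤4: 1 1 2 3 5 6 9 11 15 18 23 27 34; ≤5: 1 1 2 3 5 7 10 13 18 23 30 37 47; ≤6: 1 1 2 3 5 7 11 14 20 26 35 44 58. r_6(12) = 58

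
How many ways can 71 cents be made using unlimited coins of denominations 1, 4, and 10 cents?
Coefficient of x^71 in 1/(1-x^1) · 1/(1-x^4) · 1/(1-x^10). Case on j = number of 10-cent coins (j = 0..7); remainder r = 71 - 10j is made from {1,4} in ⌊r/4⌋+1 ways. r = 71, 61, 51, 41, 31, 21, 11, 1 → 18 + 16 + 13 + 11 + 8 + 6 + 3 + 1 = 76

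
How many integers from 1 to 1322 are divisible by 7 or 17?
⌊1322/7⌋ + ⌊1322/17⌋ - ⌊1322/119⌋ = 188 + 77 - 11 = 254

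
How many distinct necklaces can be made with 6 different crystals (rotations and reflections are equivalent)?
(6-1)!/2 = 120/2 = 60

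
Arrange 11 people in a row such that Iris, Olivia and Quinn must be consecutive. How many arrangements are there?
Treat the 3 as one block: (11-3+1)! × 3! = 362880 × 6 = 2177280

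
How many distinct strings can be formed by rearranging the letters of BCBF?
4! / (2! × 1! × 1!) = 12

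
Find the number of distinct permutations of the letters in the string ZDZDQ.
5! / (1! × 2! × 2!) = 30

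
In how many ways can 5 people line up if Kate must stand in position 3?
Fix one position: (5-1)! = 24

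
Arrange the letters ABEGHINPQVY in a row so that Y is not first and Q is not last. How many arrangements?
By inclusion-exclusion: 11! - 2×(11-1)! + (11-2)! = 39916800 - 7257600 + 362880 = 33022080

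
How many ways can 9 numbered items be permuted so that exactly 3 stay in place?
Choose the 3 fixed points C(9,3) = 84, derange the rest: !6 = Σ_{j=0}^{6} (-1)^j·6!/j! = 720 - 720 + 360 - 120 + 30 - 6 + 1 = 265. Product = 84 × 265 = 22260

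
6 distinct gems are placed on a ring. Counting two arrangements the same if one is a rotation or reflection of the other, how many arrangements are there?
(6-1)!/2 = 120/2 = 60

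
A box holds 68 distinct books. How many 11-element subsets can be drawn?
C(68,11) = 68!/(11!×57!) = 1533058025824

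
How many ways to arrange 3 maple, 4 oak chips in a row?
7! / (3! × 4!) = 35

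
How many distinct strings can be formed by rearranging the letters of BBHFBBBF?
8! / (5! × 1! × 2!) = 168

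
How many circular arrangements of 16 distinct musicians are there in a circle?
Circular: fix one position, arrange the rest. (16-1)! = 1307674368000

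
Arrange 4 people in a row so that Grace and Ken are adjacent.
Treat as block: (4-1)! × 2! = 6 × 2 = 12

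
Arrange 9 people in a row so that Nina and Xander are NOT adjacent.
Total - adjacent = 9! - (9-1)!×2 = 362880 - 80640 = 282240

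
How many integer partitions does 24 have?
Pentagonal recurrence p(n) = p(n-1) + p(n-2) - p(n-5) - p(n-7) + p(n-12) + p(n-15) - ... gives p(0..23) = 1, 1, 2, 3, 5, 7, 11, 15, 22, 30, 42, 56, 77, 101, 135, 176, 231, 297, 385, 490, 627, 792, 1002, 1255. p(24) = p(23) + p(22) - p(19) - p(17) + p(12) + p(9) - p(2) = 1255 + 1002 - 490 - 297 + 77 + 30 - 2 = 1575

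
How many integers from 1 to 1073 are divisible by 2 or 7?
⌊1073/2⌋ + ⌊1073/7⌋ - ⌊1073/14⌋ = 536 + 153 - 76 = 613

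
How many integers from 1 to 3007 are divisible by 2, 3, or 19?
⌊3007/2⌋+⌊3007/3⌋+⌊3007/19⌋ - ⌊3007/6⌋-⌊3007/38⌋-⌊3007/57⌋ + ⌊3007/114⌋ = 1503+1002+158 - 501-79-52 + 26 = 2057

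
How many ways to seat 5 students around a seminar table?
Circular: fix one position, arrange the rest. (5-1)! = 24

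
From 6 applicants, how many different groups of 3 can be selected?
C(6,3) = 6!/(3!×3!) = 20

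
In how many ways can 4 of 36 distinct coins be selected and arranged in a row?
P(36,4) = 36!/(36-4)! = 1413720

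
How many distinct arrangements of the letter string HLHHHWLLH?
9! / (3! × 5! × 1!) = 504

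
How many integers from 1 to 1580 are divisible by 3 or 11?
⌊1580/3⌋ + ⌊1580/11⌋ - ⌊1580/33⌋ = 526 + 143 - 47 = 622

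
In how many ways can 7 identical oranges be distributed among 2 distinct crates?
C(7+2-1, 2-1) = C(8, 1) = 8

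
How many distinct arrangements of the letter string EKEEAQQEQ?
9! / (4! × 3! × 1! × 1!) = 2520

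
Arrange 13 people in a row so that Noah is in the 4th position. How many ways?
Fix one position: (13-1)! = 479001600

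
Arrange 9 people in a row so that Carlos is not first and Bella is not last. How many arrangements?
By inclusion-exclusion: 9! - 2×(9-1)! + (9-2)! = 362880 - 80640 + 5040 = 287280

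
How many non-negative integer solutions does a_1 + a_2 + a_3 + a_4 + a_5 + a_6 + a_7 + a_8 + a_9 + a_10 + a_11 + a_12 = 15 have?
C(15+12-1, 12-1) = C(26, 11) = 7726160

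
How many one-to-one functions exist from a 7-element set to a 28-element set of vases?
P(28,7) = 28!/(28-7)! = 5967561600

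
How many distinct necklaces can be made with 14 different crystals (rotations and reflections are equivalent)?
(14-1)!/2 = 6227020800/2 = 3113510400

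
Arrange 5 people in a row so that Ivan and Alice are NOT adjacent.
Total - adjacent = 5! - (5-1)!×2 = 120 - 48 = 72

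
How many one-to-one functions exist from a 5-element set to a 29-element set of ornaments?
P(29,5) = 29!/(29-5)! = 14250600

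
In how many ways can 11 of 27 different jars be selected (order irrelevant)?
C(27,11) = 27!/(11!×16!) = 13037895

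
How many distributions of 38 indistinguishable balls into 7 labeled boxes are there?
C(38+7-1, 7-1) = C(44, 6) = 7059052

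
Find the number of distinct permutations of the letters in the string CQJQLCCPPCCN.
12! / (2! × 2! × 1! × 1! × 1! × 5!) = 997920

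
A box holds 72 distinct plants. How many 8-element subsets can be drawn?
C(72,8) = 72!/(8!×64!) = 11969016345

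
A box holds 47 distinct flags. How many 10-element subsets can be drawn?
C(47,10) = 47!/(10!×37!) = 5178066751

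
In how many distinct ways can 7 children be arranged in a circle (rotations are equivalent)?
Circular: fix one position, arrange the rest. (7-1)! = 720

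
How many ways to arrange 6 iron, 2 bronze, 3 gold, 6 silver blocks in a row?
17! / (6! × 2! × 3! × 6!) = 57177120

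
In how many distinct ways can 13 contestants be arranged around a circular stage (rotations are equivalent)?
Circular: fix one position, arrange the rest. (13-1)! = 479001600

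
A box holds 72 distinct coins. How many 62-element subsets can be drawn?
C(72,62) = 72!/(62!×10!) = 536211932256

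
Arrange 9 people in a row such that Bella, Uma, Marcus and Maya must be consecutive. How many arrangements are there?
Treat the 4 as one block: (9-4+1)! × 4! = 720 × 24 = 17280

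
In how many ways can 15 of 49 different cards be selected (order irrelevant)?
C(49,15) = 49!/(15!×34!) = 1575580702584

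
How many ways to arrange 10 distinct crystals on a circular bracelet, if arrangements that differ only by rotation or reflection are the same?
(10-1)!/2 = 362880/2 = 181440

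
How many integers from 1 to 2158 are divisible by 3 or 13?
⌊2158/3⌋ + ⌊2158/13⌋ - ⌊2158/39⌋ = 719 + 166 - 55 = 830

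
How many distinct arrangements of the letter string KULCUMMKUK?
10! / (2! × 3! × 1! × 3! × 1!) = 50400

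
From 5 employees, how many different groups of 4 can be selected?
C(5,4) = 5!/(4!×1!) = 5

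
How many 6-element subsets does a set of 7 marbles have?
C(7,6) = 7!/(6!×1!) = 7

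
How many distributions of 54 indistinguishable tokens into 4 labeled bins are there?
C(54+4-1, 4-1) = C(57, 3) = 29260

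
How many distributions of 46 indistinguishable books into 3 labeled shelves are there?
C(46+3-1, 3-1) = C(48, 2) = 1128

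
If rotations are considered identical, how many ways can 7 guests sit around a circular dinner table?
Circular: fix one position, arrange the rest. (7-1)! = 720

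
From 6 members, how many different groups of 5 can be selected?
C(6,5) = 6!/(5!×1!) = 6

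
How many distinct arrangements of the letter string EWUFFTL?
7! / (1! × 1! × 1! × 2! × 1! × 1!) = 2520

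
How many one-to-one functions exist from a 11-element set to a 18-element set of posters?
P(18,11) = 18!/(18-11)! = 1270312243200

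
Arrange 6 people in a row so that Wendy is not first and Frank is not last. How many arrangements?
By inclusion-exclusion: 6! - 2×(6-1)! + (6-2)! = 720 - 240 + 24 = 504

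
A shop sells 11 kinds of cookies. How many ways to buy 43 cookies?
C(43+11-1, 11-1) = C(53, 10) = 19499099620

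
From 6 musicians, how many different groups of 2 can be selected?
C(6,2) = 6!/(2!×4!) = 15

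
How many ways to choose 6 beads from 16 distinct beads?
C(16,6) = 16!/(6!×10!) = 8008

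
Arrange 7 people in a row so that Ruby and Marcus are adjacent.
Treat as block: (7-1)! × 2! = 720 × 2 = 1440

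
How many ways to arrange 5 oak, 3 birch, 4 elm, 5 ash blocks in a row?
17! / (5! × 3! × 4! × 5!) = 171531360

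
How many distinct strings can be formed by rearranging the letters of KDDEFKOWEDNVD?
13! / (1! × 2! × 1! × 4! × 1! × 1! × 2! × 1!) = 64864800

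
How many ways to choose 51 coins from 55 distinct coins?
C(55,51) = 55!/(51!×4!) = 341055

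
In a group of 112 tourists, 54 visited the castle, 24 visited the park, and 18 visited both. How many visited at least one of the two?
|A∪B| = |A| + |B| - |A∩B| = 54 + 24 - 18 = 60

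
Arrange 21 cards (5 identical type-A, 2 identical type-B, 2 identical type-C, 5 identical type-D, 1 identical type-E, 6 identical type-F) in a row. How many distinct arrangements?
21! / (5! × 2! × 2! × 5! × 1! × 6!) = 1231938227520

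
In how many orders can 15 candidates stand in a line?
15! = 1307674368000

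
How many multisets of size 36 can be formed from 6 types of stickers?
C(36+6-1, 6-1) = C(41, 5) = 749398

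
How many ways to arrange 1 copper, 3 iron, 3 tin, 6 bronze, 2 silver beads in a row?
15! / (1! × 3! × 3! × 6! × 2!) = 25225200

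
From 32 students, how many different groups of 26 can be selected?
C(32,26) = 32!/(26!×6!) = 906192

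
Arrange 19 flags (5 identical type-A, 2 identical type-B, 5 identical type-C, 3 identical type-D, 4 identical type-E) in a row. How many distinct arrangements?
19! / (5! × 2! × 5! × 3! × 4!) = 29331862560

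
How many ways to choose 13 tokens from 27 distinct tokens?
C(27,13) = 27!/(13!×14!) = 20058300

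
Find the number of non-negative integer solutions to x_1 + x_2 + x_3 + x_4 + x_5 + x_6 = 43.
C(43+6-1, 6-1) = C(48, 5) = 1712304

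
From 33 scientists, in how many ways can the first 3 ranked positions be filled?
P(33,3) = 33!/(33-3)! = 32736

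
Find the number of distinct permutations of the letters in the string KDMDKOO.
7! / (2! × 2! × 1! × 2!) = 630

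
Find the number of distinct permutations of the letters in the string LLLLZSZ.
7! / (2! × 4! × 1!) = 105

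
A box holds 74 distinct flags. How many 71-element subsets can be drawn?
C(74,71) = 74!/(71!×3!) = 64824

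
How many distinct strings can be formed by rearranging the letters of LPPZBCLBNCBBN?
13! / (2! × 2! × 4! × 1! × 2! × 2!) = 16216200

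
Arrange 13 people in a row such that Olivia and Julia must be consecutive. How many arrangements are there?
Treat the 2 as one block: (13-2+1)! × 2! = 479001600 × 2 = 958003200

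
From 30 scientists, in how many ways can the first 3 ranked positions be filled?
P(30,3) = 30!/(30-3)! = 24360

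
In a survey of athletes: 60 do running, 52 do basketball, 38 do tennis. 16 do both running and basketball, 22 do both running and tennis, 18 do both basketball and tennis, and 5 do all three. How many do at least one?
|A∪B∪C| = 60+52+38-16-22-18+5 = 99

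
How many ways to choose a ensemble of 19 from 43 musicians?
C(43,19) = 43!/(19!×24!) = 800472431850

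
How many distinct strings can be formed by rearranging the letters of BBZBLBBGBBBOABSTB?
17! / (1! × 1! × 1! × 10! × 1! × 1! × 1! × 1!) = 98017920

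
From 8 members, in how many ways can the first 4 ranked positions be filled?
P(8,4) = 8!/(8-4)! = 1680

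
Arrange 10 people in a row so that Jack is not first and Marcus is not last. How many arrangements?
By inclusion-exclusion: 10! - 2×(10-1)! + (10-2)! = 3628800 - 725760 + 40320 = 2943360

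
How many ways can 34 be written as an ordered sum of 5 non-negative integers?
C(34+5-1, 5-1) = C(38, 4) = 73815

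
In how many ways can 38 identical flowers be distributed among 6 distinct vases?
C(38+6-1, 6-1) = C(43, 5) = 962598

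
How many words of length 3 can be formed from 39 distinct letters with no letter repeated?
P(39,3) = 39!/(39-3)! = 54834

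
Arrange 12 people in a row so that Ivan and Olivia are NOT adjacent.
Total - adjacent = 12! - (12-1)!×2 = 479001600 - 79833600 = 399168000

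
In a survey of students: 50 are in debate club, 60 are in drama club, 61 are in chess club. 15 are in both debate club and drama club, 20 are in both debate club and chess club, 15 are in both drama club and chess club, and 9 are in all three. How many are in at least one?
|A∪B∪C| = 50+60+61-15-20-15+9 = 130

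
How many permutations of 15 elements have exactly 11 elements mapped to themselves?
Choose the 11 fixed points C(15,11) = 1365, derange the rest: !4 = Σ_{j=0}^{4} (-1)^j·4!/j! = 24 - 24 + 12 - 4 + 1 = 9. Product = 1365 × 9 = 12285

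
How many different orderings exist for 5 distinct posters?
5! = 120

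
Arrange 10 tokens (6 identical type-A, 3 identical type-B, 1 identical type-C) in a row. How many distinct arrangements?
10! / (6! × 3! × 1!) = 840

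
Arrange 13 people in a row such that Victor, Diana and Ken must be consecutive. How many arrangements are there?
Treat the 3 as one block: (13-3+1)! × 3! = 39916800 × 6 = 239500800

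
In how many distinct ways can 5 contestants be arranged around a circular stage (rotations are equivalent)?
Circular: fix one position, arrange the rest. (5-1)! = 24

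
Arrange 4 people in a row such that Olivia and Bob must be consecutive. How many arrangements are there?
Treat the 2 as one block: (4-2+1)! × 2! = 6 × 2 = 12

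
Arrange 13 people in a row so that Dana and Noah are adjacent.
Treat as block: (13-1)! × 2! = 479001600 × 2 = 958003200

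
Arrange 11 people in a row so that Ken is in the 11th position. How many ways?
Fix one position: (11-1)! = 3628800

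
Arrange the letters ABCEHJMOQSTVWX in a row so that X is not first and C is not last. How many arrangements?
By inclusion-exclusion: 14! - 2×(14-1)! + (14-2)! = 87178291200 - 12454041600 + 479001600 = 75203251200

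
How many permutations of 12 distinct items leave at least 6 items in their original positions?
Exactly j fixed points: C(12,j)·!(12-j); sum over j ≥ 6 (derangement numbers via !m = (m-1)·(!(m-1) + !(m-2)): !0..!6 = 1, 0, 1, 2, 9, 44, 265). Σ_{j=6}^{12} C(12,j)·!(12-j) = C(12,6)·!6 + C(12,7)·!5 + C(12,8)·!4 + C(12,9)·!3 + C(12,10)·!2 + C(12,11)·!1 + C(12,12)·!0 = 924·265 + 792·44 + 495·9 + 220·2 + 66·1 + 12·0 + 1·1 = 284670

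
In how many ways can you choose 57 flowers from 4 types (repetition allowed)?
C(57+4-1, 4-1) = C(60, 3) = 34220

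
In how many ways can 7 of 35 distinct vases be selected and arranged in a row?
P(35,7) = 35!/(35-7)! = 33891580800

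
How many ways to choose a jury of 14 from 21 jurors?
C(21,14) = 21!/(14!×7!) = 116280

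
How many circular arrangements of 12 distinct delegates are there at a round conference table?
Circular: fix one position, arrange the rest. (12-1)! = 39916800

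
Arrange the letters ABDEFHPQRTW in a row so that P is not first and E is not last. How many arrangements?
By inclusion-exclusion: 11! - 2×(11-1)! + (11-2)! = 39916800 - 7257600 + 362880 = 33022080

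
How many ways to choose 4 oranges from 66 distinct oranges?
C(66,4) = 66!/(4!×62!) = 720720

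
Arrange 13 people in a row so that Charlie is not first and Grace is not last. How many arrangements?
By inclusion-exclusion: 13! - 2×(13-1)! + (13-2)! = 6227020800 - 958003200 + 39916800 = 5308934400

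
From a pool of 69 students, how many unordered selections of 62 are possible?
C(69,62) = 69!/(62!×7!) = 1078897248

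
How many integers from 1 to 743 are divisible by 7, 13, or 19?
⌊743/7⌋+⌊743/13⌋+⌊743/19⌋ - ⌊743/91⌋-⌊743/133⌋-⌊743/247⌋ + ⌊743/1729⌋ = 106+57+39 - 8-5-3 + 0 = 186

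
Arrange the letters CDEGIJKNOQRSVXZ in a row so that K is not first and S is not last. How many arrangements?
By inclusion-exclusion: 15! - 2×(15-1)! + (15-2)! = 1307674368000 - 174356582400 + 6227020800 = 1139544806400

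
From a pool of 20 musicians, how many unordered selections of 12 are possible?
C(20,12) = 20!/(12!×8!) = 125970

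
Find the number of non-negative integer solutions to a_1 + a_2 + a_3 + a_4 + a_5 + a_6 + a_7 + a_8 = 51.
C(51+8-1, 8-1) = C(58, 7) = 300674088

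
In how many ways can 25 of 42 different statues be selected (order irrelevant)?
C(42,25) = 42!/(25!×17!) = 254661927156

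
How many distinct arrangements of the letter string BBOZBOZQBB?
10! / (5! × 1! × 2! × 2!) = 7560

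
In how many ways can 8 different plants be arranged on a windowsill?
8! = 40320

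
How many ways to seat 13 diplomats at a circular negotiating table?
Circular: fix one position, arrange the rest. (13-1)! = 479001600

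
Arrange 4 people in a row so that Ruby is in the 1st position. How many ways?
Fix one position: (4-1)! = 6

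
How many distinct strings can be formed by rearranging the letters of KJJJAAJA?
8! / (1! × 3! × 4!) = 280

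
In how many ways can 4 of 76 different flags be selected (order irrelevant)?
C(76,4) = 76!/(4!×72!) = 1282975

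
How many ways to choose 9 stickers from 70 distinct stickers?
C(70,9) = 70!/(9!×61!) = 65033528560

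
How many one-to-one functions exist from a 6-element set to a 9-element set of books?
P(9,6) = 9!/(9-6)! = 60480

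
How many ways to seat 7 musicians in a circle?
Circular: fix one position, arrange the rest. (7-1)! = 720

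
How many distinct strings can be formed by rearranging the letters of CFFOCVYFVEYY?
12! / (2! × 3! × 1! × 3! × 1! × 2!) = 3326400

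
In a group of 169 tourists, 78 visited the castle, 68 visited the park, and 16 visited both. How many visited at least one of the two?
|A∪B| = |A| + |B| - |A∩B| = 78 + 68 - 16 = 130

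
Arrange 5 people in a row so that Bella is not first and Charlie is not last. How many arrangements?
By inclusion-exclusion: 5! - 2×(5-1)! + (5-2)! = 120 - 48 + 6 = 78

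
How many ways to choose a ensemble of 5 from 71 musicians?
C(71,5) = 71!/(5!×66!) = 13019909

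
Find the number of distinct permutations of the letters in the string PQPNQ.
5! / (2! × 1! × 2!) = 30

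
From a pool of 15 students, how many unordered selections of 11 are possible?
C(15,11) = 15!/(11!×4!) = 1365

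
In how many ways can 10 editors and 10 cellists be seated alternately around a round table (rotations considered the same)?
Fix one of the editors: (10-1)! ways for the remaining editors, × 10! ways for the cellists = 362880 × 3628800 = 1316818944000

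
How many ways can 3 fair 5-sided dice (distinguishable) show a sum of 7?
Coefficient of x^7 in (x + x² + ... + x^5)^3. By inclusion-exclusion on dice exceeding 5: Σ_j (-1)^j C(3,j)·C(7-1-5j, 2) = C(3,0)·C(6,2) = 1·15 = 15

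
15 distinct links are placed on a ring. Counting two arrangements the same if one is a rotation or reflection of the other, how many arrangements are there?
(15-1)!/2 = 87178291200/2 = 43589145600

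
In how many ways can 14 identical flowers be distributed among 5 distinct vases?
C(14+5-1, 5-1) = C(18, 4) = 3060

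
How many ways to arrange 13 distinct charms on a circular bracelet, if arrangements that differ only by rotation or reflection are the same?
(13-1)!/2 = 479001600/2 = 239500800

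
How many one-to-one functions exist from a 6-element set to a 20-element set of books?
P(20,6) = 20!/(20-6)! = 27907200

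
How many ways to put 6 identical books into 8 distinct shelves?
C(6+8-1, 8-1) = C(13, 7) = 1716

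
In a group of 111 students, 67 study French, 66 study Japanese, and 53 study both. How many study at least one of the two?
|A∪B| = |A| + |B| - |A∩B| = 67 + 66 - 53 = 80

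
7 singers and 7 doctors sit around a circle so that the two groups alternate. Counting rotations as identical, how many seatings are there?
Fix one of the singers: (7-1)! ways for the remaining singers, × 7! ways for the doctors = 720 × 5040 = 3628800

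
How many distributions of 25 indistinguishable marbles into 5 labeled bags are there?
C(25+5-1, 5-1) = C(29, 4) = 23751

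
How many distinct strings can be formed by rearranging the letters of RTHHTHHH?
8! / (1! × 5! × 2!) = 168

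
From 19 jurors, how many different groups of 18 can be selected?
C(19,18) = 19!/(18!×1!) = 19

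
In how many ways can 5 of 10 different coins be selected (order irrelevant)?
C(10,5) = 10!/(5!×5!) = 252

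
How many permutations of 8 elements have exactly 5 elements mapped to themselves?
Choose the 5 fixed points C(8,5) = 56, derange the rest: !3 = Σ_{j=0}^{3} (-1)^j·3!/j! = 6 - 6 + 3 - 1 = 2. Product = 56 × 2 = 112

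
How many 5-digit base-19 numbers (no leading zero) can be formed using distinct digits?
First digit: 18 choices (nonzero). Then descending: 18 × 18 × 17 × 16 × 15 = 1321920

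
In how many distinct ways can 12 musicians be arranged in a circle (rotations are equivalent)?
Circular: fix one position, arrange the rest. (12-1)! = 39916800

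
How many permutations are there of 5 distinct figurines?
5! = 120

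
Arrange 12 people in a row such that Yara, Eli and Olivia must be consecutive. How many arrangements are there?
Treat the 3 as one block: (12-3+1)! × 3! = 3628800 × 6 = 21772800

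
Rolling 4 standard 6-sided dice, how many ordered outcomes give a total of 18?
Coefficient of x^18 in (x + x² + ... + x^6)^4. By inclusion-exclusion on dice exceeding 6: Σ_j (-1)^j C(4,j)·C(18-1-6j, 3) = C(4,0)·C(17,3) - C(4,1)·C(11,3) + C(4,2)·C(5,3) = 1·680 - 4·165 + 6·10 = 80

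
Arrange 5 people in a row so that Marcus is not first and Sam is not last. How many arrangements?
By inclusion-exclusion: 5! - 2×(5-1)! + (5-2)! = 120 - 48 + 6 = 78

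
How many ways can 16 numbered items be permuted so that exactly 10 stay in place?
Choose the 10 fixed points C(16,10) = 8008, derange the rest: !6 = Σ_{j=0}^{6} (-1)^j·6!/j! = 720 - 720 + 360 - 120 + 30 - 6 + 1 = 265. Product = 8008 × 265 = 2122120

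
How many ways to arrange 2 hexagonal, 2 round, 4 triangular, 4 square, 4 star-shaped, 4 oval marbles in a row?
20! / (2! × 2! × 4! × 4! × 4! × 4!) = 1833241410000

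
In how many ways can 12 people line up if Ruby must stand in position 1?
Fix one position: (12-1)! = 39916800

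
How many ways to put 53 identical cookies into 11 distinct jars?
C(53+11-1, 11-1) = C(63, 10) = 127805525001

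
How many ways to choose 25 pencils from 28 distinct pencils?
C(28,25) = 28!/(25!×3!) = 3276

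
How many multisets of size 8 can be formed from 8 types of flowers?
C(8+8-1, 8-1) = C(15, 7) = 6435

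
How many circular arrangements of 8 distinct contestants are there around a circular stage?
Circular: fix one position, arrange the rest. (8-1)! = 5040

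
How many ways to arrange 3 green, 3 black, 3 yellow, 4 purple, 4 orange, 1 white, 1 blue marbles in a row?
19! / (3! × 3! × 3! × 4! × 4! × 1! × 1!) = 977728752000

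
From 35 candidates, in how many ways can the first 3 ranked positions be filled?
P(35,3) = 35!/(35-3)! = 39270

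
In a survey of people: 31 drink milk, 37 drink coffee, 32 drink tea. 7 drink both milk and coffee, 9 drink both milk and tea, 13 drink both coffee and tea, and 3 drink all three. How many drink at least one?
|A∪B∪C| = 31+37+32-7-9-13+3 = 74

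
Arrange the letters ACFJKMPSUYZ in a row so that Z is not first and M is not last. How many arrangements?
By inclusion-exclusion: 11! - 2×(11-1)! + (11-2)! = 39916800 - 7257600 + 362880 = 33022080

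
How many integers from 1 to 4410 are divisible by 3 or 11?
⌊4410/3⌋ + ⌊4410/11⌋ - ⌊4410/33⌋ = 1470 + 400 - 133 = 1737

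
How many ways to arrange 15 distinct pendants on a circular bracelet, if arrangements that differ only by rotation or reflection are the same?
(15-1)!/2 = 87178291200/2 = 43589145600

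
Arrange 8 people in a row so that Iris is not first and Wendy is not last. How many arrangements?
By inclusion-exclusion: 8! - 2×(8-1)! + (8-2)! = 40320 - 10080 + 720 = 30960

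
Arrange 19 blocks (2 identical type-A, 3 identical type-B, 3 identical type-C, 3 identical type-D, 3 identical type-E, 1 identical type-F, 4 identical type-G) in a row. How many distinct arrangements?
19! / (2! × 3! × 3! × 3! × 3! × 1! × 4!) = 1955457504000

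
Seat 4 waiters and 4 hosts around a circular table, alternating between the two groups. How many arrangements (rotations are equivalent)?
Fix one of the waiters: (4-1)! ways for the remaining waiters, × 4! ways for the hosts = 6 × 24 = 144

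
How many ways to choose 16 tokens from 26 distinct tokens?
C(26,16) = 26!/(16!×10!) = 5311735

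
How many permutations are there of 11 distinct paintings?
11! = 39916800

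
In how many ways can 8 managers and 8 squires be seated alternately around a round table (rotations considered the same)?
Fix one of the managers: (8-1)! ways for the remaining managers, × 8! ways for the squires = 5040 × 40320 = 203212800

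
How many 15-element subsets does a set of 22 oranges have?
C(22,15) = 22!/(15!×7!) = 170544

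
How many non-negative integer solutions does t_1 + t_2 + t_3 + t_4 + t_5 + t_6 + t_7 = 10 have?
C(10+7-1, 7-1) = C(16, 6) = 8008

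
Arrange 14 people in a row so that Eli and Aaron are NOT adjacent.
Total - adjacent = 14! - (14-1)!×2 = 87178291200 - 12454041600 = 74724249600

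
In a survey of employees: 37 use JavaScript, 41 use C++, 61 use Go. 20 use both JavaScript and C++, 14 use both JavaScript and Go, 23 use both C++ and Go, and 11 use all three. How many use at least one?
|A∪B∪C| = 37+41+61-20-14-23+11 = 93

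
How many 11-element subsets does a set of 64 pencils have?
C(64,11) = 64!/(11!×53!) = 743595781824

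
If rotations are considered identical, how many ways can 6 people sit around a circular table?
Circular: fix one position, arrange the rest. (6-1)! = 120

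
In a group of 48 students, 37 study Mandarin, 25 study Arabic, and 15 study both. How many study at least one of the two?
|A∪B| = |A| + |B| - |A∩B| = 37 + 25 - 15 = 47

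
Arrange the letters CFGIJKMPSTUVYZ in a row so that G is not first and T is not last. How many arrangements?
By inclusion-exclusion: 14! - 2×(14-1)! + (14-2)! = 87178291200 - 12454041600 + 479001600 = 75203251200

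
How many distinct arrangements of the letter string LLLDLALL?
8! / (6! × 1! × 1!) = 56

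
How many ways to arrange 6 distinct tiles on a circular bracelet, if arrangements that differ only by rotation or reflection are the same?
(6-1)!/2 = 120/2 = 60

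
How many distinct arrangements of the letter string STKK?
4! / (1! × 1! × 2!) = 12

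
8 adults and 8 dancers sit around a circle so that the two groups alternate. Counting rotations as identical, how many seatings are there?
Fix one of the adults: (8-1)! ways for the remaining adults, × 8! ways for the dancers = 5040 × 40320 = 203212800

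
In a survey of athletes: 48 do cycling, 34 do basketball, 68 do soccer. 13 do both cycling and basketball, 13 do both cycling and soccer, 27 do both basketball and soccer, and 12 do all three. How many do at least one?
|A∪B∪C| = 48+34+68-13-13-27+12 = 109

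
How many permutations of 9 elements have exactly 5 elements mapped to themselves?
Choose the 5 fixed points C(9,5) = 126, derange the rest: !4 = Σ_{j=0}^{4} (-1)^j·4!/j! = 24 - 24 + 12 - 4 + 1 = 9. Product = 126 × 9 = 1134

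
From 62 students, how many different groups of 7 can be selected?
C(62,7) = 62!/(7!×55!) = 491796152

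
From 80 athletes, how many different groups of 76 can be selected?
C(80,76) = 80!/(76!×4!) = 1581580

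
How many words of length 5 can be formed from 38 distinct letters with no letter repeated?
P(38,5) = 38!/(38-5)! = 60233040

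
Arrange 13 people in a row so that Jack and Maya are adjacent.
Treat as block: (13-1)! × 2! = 479001600 × 2 = 958003200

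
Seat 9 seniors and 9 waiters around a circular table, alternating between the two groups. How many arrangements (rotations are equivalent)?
Fix one of the seniors: (9-1)! ways for the remaining seniors, × 9! ways for the waiters = 40320 × 362880 = 14631321600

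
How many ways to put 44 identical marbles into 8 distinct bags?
C(44+8-1, 8-1) = C(51, 7) = 115775100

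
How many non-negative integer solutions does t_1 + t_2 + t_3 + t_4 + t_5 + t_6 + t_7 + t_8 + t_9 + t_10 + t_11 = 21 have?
C(21+11-1, 11-1) = C(31, 10) = 44352165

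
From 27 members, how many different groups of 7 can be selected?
C(27,7) = 27!/(7!×20!) = 888030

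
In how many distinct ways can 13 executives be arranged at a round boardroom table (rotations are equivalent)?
Circular: fix one position, arrange the rest. (13-1)! = 479001600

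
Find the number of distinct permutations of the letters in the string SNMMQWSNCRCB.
12! / (1! × 1! × 2! × 1! × 2! × 2! × 1! × 2!) = 29937600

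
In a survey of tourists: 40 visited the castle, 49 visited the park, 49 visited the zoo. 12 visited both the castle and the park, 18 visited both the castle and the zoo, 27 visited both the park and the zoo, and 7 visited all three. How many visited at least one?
|A∪B∪C| = 40+49+49-12-18-27+7 = 88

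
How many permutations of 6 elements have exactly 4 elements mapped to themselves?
Choose the 4 fixed points C(6,4) = 15, derange the rest: !2 = Σ_{j=0}^{2} (-1)^j·2!/j! = 2 - 2 + 1 = 1. Product = 15 × 1 = 15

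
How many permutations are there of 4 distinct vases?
4! = 24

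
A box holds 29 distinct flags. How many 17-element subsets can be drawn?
C(29,17) = 29!/(17!×12!) = 51895935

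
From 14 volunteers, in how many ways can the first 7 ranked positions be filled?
P(14,7) = 14!/(14-7)! = 17297280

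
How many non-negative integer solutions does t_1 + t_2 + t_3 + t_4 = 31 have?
C(31+4-1, 4-1) = C(34, 3) = 5984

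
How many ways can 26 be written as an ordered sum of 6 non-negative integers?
C(26+6-1, 6-1) = C(31, 5) = 169911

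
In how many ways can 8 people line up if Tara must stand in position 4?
Fix one position: (8-1)! = 5040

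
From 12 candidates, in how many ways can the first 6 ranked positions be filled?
P(12,6) = 12!/(12-6)! = 665280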